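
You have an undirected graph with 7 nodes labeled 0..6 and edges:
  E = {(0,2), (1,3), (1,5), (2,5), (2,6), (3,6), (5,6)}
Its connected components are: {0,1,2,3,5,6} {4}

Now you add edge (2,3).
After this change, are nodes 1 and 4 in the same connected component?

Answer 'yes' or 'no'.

Answer: no

Derivation:
Initial components: {0,1,2,3,5,6} {4}
Adding edge (2,3): both already in same component {0,1,2,3,5,6}. No change.
New components: {0,1,2,3,5,6} {4}
Are 1 and 4 in the same component? no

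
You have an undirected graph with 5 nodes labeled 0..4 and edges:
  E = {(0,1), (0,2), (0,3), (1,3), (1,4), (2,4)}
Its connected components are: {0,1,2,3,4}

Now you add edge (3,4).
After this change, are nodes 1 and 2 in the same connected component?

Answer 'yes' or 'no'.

Initial components: {0,1,2,3,4}
Adding edge (3,4): both already in same component {0,1,2,3,4}. No change.
New components: {0,1,2,3,4}
Are 1 and 2 in the same component? yes

Answer: yes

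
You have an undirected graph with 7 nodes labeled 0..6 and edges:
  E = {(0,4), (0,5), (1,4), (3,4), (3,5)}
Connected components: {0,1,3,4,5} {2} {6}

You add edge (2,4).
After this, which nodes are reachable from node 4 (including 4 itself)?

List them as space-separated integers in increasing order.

Before: nodes reachable from 4: {0,1,3,4,5}
Adding (2,4): merges 4's component with another. Reachability grows.
After: nodes reachable from 4: {0,1,2,3,4,5}

Answer: 0 1 2 3 4 5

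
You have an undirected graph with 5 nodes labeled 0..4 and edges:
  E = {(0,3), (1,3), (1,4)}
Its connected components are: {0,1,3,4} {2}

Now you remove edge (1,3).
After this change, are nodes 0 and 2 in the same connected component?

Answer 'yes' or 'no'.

Initial components: {0,1,3,4} {2}
Removing edge (1,3): it was a bridge — component count 2 -> 3.
New components: {0,3} {1,4} {2}
Are 0 and 2 in the same component? no

Answer: no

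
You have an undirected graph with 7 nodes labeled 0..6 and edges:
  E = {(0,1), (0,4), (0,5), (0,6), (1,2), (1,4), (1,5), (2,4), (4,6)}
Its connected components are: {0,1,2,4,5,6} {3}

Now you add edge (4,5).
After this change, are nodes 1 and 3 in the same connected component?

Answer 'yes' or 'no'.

Initial components: {0,1,2,4,5,6} {3}
Adding edge (4,5): both already in same component {0,1,2,4,5,6}. No change.
New components: {0,1,2,4,5,6} {3}
Are 1 and 3 in the same component? no

Answer: no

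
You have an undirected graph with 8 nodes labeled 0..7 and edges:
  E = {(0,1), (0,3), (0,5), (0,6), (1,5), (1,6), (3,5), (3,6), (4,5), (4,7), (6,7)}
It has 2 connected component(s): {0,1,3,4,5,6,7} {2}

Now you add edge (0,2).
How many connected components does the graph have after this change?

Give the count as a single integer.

Answer: 1

Derivation:
Initial component count: 2
Add (0,2): merges two components. Count decreases: 2 -> 1.
New component count: 1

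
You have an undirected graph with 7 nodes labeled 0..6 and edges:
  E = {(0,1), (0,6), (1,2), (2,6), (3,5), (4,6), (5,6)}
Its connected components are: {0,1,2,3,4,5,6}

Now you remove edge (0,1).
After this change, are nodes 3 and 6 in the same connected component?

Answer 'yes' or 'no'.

Initial components: {0,1,2,3,4,5,6}
Removing edge (0,1): not a bridge — component count unchanged at 1.
New components: {0,1,2,3,4,5,6}
Are 3 and 6 in the same component? yes

Answer: yes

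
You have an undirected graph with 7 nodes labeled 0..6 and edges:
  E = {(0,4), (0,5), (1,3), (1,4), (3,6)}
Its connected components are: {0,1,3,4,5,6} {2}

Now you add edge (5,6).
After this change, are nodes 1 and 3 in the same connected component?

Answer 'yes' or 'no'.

Initial components: {0,1,3,4,5,6} {2}
Adding edge (5,6): both already in same component {0,1,3,4,5,6}. No change.
New components: {0,1,3,4,5,6} {2}
Are 1 and 3 in the same component? yes

Answer: yes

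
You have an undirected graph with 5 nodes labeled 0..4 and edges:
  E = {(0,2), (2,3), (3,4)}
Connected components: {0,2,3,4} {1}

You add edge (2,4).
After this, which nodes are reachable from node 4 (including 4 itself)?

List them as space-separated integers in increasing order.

Answer: 0 2 3 4

Derivation:
Before: nodes reachable from 4: {0,2,3,4}
Adding (2,4): both endpoints already in same component. Reachability from 4 unchanged.
After: nodes reachable from 4: {0,2,3,4}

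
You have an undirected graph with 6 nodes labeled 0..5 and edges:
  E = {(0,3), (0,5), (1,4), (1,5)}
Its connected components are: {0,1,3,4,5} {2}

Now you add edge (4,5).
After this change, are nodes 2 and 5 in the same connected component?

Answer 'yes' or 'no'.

Initial components: {0,1,3,4,5} {2}
Adding edge (4,5): both already in same component {0,1,3,4,5}. No change.
New components: {0,1,3,4,5} {2}
Are 2 and 5 in the same component? no

Answer: no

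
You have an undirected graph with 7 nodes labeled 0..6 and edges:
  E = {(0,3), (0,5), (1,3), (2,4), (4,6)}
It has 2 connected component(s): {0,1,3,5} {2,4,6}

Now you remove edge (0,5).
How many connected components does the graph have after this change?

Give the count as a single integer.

Initial component count: 2
Remove (0,5): it was a bridge. Count increases: 2 -> 3.
  After removal, components: {0,1,3} {2,4,6} {5}
New component count: 3

Answer: 3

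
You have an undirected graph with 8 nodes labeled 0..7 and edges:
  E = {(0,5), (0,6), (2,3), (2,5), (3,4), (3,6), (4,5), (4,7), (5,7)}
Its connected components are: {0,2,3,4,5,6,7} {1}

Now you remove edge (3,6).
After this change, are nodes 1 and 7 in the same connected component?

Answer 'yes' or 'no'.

Answer: no

Derivation:
Initial components: {0,2,3,4,5,6,7} {1}
Removing edge (3,6): not a bridge — component count unchanged at 2.
New components: {0,2,3,4,5,6,7} {1}
Are 1 and 7 in the same component? no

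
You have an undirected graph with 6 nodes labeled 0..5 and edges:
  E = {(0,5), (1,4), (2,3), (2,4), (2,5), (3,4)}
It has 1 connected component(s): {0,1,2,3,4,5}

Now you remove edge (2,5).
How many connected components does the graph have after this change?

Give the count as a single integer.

Initial component count: 1
Remove (2,5): it was a bridge. Count increases: 1 -> 2.
  After removal, components: {0,5} {1,2,3,4}
New component count: 2

Answer: 2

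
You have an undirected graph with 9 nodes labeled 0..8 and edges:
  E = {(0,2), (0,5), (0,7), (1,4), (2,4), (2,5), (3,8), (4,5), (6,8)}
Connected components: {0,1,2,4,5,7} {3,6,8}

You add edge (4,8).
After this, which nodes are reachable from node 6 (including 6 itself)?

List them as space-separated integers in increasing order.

Answer: 0 1 2 3 4 5 6 7 8

Derivation:
Before: nodes reachable from 6: {3,6,8}
Adding (4,8): merges 6's component with another. Reachability grows.
After: nodes reachable from 6: {0,1,2,3,4,5,6,7,8}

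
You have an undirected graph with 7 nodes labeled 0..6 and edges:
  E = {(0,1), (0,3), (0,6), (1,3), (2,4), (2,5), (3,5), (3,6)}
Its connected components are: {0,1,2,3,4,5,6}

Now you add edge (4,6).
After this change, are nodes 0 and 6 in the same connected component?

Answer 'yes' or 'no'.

Initial components: {0,1,2,3,4,5,6}
Adding edge (4,6): both already in same component {0,1,2,3,4,5,6}. No change.
New components: {0,1,2,3,4,5,6}
Are 0 and 6 in the same component? yes

Answer: yes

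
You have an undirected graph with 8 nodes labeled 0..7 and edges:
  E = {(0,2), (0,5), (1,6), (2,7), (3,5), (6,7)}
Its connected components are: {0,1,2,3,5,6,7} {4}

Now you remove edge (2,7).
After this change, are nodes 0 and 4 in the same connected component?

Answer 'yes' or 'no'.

Initial components: {0,1,2,3,5,6,7} {4}
Removing edge (2,7): it was a bridge — component count 2 -> 3.
New components: {0,2,3,5} {1,6,7} {4}
Are 0 and 4 in the same component? no

Answer: no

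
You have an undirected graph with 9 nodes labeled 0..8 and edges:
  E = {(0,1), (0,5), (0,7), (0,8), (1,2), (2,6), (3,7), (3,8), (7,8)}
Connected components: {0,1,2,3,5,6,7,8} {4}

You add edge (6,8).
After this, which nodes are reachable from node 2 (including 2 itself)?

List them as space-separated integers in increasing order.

Answer: 0 1 2 3 5 6 7 8

Derivation:
Before: nodes reachable from 2: {0,1,2,3,5,6,7,8}
Adding (6,8): both endpoints already in same component. Reachability from 2 unchanged.
After: nodes reachable from 2: {0,1,2,3,5,6,7,8}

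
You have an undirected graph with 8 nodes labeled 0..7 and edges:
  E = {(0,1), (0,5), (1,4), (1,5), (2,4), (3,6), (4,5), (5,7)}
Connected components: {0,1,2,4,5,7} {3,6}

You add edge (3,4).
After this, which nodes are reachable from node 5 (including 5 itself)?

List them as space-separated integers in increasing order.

Before: nodes reachable from 5: {0,1,2,4,5,7}
Adding (3,4): merges 5's component with another. Reachability grows.
After: nodes reachable from 5: {0,1,2,3,4,5,6,7}

Answer: 0 1 2 3 4 5 6 7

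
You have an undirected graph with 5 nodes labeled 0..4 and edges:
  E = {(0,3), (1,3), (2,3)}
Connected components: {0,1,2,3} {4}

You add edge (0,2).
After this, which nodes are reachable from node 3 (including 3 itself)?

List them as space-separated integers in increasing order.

Answer: 0 1 2 3

Derivation:
Before: nodes reachable from 3: {0,1,2,3}
Adding (0,2): both endpoints already in same component. Reachability from 3 unchanged.
After: nodes reachable from 3: {0,1,2,3}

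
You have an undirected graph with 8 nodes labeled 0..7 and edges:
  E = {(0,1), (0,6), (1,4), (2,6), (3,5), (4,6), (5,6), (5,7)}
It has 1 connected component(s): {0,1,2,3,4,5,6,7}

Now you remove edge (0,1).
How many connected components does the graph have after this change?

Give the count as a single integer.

Initial component count: 1
Remove (0,1): not a bridge. Count unchanged: 1.
  After removal, components: {0,1,2,3,4,5,6,7}
New component count: 1

Answer: 1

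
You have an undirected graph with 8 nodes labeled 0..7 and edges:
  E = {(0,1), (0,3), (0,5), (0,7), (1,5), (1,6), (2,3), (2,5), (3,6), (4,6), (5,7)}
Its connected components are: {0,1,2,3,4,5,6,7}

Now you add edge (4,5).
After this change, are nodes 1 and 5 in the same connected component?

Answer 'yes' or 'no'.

Answer: yes

Derivation:
Initial components: {0,1,2,3,4,5,6,7}
Adding edge (4,5): both already in same component {0,1,2,3,4,5,6,7}. No change.
New components: {0,1,2,3,4,5,6,7}
Are 1 and 5 in the same component? yes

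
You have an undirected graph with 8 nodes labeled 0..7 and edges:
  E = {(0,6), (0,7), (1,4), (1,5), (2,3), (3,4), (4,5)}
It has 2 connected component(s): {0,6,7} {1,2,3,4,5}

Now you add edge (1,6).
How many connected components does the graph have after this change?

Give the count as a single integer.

Answer: 1

Derivation:
Initial component count: 2
Add (1,6): merges two components. Count decreases: 2 -> 1.
New component count: 1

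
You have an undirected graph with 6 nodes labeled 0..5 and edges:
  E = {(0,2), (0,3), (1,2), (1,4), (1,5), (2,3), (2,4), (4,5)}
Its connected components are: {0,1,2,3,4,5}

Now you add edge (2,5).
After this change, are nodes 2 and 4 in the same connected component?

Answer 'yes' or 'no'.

Answer: yes

Derivation:
Initial components: {0,1,2,3,4,5}
Adding edge (2,5): both already in same component {0,1,2,3,4,5}. No change.
New components: {0,1,2,3,4,5}
Are 2 and 4 in the same component? yes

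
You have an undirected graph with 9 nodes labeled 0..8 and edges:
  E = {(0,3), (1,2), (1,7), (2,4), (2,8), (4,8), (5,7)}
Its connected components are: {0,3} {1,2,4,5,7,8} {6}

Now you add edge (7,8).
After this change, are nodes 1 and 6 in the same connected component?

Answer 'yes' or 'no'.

Initial components: {0,3} {1,2,4,5,7,8} {6}
Adding edge (7,8): both already in same component {1,2,4,5,7,8}. No change.
New components: {0,3} {1,2,4,5,7,8} {6}
Are 1 and 6 in the same component? no

Answer: no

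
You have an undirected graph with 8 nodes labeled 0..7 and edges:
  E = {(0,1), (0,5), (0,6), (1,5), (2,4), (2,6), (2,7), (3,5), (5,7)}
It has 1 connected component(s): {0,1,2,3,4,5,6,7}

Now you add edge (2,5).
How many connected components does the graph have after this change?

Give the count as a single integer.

Answer: 1

Derivation:
Initial component count: 1
Add (2,5): endpoints already in same component. Count unchanged: 1.
New component count: 1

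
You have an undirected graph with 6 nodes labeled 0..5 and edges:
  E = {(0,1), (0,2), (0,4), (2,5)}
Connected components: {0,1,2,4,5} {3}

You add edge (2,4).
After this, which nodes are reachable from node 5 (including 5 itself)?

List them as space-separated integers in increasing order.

Before: nodes reachable from 5: {0,1,2,4,5}
Adding (2,4): both endpoints already in same component. Reachability from 5 unchanged.
After: nodes reachable from 5: {0,1,2,4,5}

Answer: 0 1 2 4 5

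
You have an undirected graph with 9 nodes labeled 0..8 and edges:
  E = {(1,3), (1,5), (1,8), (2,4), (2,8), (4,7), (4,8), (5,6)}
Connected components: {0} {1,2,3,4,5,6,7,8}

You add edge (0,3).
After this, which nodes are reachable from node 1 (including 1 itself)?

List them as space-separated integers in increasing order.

Before: nodes reachable from 1: {1,2,3,4,5,6,7,8}
Adding (0,3): merges 1's component with another. Reachability grows.
After: nodes reachable from 1: {0,1,2,3,4,5,6,7,8}

Answer: 0 1 2 3 4 5 6 7 8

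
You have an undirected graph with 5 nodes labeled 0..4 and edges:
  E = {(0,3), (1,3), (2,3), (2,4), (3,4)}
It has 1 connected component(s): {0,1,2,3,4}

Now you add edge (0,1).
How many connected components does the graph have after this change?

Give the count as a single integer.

Initial component count: 1
Add (0,1): endpoints already in same component. Count unchanged: 1.
New component count: 1

Answer: 1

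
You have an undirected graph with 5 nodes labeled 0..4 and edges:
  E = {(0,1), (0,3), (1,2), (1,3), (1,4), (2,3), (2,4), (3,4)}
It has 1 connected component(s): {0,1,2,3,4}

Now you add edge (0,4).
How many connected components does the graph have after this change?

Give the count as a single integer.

Answer: 1

Derivation:
Initial component count: 1
Add (0,4): endpoints already in same component. Count unchanged: 1.
New component count: 1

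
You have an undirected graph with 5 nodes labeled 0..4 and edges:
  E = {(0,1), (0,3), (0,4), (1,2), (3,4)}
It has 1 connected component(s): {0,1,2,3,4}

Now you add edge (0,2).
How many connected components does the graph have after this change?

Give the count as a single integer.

Answer: 1

Derivation:
Initial component count: 1
Add (0,2): endpoints already in same component. Count unchanged: 1.
New component count: 1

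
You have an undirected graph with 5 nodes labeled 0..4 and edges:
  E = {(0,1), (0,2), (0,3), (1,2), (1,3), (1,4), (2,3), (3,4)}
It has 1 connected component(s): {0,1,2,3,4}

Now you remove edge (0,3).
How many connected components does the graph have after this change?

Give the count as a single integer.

Initial component count: 1
Remove (0,3): not a bridge. Count unchanged: 1.
  After removal, components: {0,1,2,3,4}
New component count: 1

Answer: 1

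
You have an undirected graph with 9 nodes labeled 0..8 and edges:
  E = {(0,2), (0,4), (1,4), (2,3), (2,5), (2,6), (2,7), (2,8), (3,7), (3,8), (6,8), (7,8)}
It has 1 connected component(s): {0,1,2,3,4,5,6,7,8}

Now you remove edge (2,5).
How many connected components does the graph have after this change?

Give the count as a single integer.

Initial component count: 1
Remove (2,5): it was a bridge. Count increases: 1 -> 2.
  After removal, components: {0,1,2,3,4,6,7,8} {5}
New component count: 2

Answer: 2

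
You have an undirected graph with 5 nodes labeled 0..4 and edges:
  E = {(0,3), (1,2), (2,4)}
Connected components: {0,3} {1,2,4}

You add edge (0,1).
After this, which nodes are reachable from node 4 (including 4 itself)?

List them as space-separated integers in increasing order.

Before: nodes reachable from 4: {1,2,4}
Adding (0,1): merges 4's component with another. Reachability grows.
After: nodes reachable from 4: {0,1,2,3,4}

Answer: 0 1 2 3 4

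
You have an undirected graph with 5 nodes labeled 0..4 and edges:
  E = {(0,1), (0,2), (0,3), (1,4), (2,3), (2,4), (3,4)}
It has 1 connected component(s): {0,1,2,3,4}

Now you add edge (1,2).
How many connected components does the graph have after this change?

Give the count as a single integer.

Answer: 1

Derivation:
Initial component count: 1
Add (1,2): endpoints already in same component. Count unchanged: 1.
New component count: 1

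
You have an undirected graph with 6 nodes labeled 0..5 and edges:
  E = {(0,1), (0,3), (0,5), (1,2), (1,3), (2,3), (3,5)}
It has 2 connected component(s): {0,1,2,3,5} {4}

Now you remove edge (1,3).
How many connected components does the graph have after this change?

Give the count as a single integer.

Initial component count: 2
Remove (1,3): not a bridge. Count unchanged: 2.
  After removal, components: {0,1,2,3,5} {4}
New component count: 2

Answer: 2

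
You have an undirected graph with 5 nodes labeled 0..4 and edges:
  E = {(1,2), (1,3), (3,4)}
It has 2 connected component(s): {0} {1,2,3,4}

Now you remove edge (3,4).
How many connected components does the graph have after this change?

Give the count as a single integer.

Initial component count: 2
Remove (3,4): it was a bridge. Count increases: 2 -> 3.
  After removal, components: {0} {1,2,3} {4}
New component count: 3

Answer: 3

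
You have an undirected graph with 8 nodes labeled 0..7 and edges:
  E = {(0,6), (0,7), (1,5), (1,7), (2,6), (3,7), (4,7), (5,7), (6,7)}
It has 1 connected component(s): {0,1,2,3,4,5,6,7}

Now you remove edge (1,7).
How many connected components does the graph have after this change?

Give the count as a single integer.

Answer: 1

Derivation:
Initial component count: 1
Remove (1,7): not a bridge. Count unchanged: 1.
  After removal, components: {0,1,2,3,4,5,6,7}
New component count: 1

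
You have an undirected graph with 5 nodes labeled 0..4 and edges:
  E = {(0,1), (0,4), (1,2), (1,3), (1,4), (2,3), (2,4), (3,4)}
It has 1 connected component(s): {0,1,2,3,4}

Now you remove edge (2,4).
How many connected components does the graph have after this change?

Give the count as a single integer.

Initial component count: 1
Remove (2,4): not a bridge. Count unchanged: 1.
  After removal, components: {0,1,2,3,4}
New component count: 1

Answer: 1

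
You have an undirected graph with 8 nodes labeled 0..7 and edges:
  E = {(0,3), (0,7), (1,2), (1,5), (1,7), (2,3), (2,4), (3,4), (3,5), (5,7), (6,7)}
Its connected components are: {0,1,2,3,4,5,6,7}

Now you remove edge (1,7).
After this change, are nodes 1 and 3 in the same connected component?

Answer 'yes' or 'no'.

Answer: yes

Derivation:
Initial components: {0,1,2,3,4,5,6,7}
Removing edge (1,7): not a bridge — component count unchanged at 1.
New components: {0,1,2,3,4,5,6,7}
Are 1 and 3 in the same component? yes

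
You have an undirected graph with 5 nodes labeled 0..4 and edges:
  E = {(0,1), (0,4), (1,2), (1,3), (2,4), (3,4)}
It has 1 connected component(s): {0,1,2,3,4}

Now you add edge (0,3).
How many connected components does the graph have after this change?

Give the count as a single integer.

Answer: 1

Derivation:
Initial component count: 1
Add (0,3): endpoints already in same component. Count unchanged: 1.
New component count: 1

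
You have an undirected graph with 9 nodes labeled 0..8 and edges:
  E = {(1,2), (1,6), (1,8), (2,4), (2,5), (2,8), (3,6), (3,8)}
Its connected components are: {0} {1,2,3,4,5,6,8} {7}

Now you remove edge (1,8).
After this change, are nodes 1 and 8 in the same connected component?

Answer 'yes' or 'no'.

Initial components: {0} {1,2,3,4,5,6,8} {7}
Removing edge (1,8): not a bridge — component count unchanged at 3.
New components: {0} {1,2,3,4,5,6,8} {7}
Are 1 and 8 in the same component? yes

Answer: yes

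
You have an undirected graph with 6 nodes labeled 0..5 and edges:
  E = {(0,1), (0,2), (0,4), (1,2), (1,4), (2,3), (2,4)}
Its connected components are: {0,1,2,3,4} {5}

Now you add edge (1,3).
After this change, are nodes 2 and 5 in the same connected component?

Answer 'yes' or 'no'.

Initial components: {0,1,2,3,4} {5}
Adding edge (1,3): both already in same component {0,1,2,3,4}. No change.
New components: {0,1,2,3,4} {5}
Are 2 and 5 in the same component? no

Answer: no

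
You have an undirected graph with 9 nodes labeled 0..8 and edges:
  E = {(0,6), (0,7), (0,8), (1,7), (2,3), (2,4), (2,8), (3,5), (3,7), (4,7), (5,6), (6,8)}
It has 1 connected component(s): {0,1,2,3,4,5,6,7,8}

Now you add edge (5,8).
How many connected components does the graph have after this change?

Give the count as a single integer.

Initial component count: 1
Add (5,8): endpoints already in same component. Count unchanged: 1.
New component count: 1

Answer: 1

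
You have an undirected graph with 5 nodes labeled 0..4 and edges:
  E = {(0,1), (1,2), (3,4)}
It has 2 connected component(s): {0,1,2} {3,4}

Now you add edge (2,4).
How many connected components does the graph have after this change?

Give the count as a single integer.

Answer: 1

Derivation:
Initial component count: 2
Add (2,4): merges two components. Count decreases: 2 -> 1.
New component count: 1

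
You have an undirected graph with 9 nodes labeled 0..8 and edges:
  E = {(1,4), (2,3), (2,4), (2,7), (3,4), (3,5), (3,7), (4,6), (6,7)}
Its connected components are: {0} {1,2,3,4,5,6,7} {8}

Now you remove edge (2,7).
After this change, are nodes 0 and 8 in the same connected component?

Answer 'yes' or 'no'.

Answer: no

Derivation:
Initial components: {0} {1,2,3,4,5,6,7} {8}
Removing edge (2,7): not a bridge — component count unchanged at 3.
New components: {0} {1,2,3,4,5,6,7} {8}
Are 0 and 8 in the same component? no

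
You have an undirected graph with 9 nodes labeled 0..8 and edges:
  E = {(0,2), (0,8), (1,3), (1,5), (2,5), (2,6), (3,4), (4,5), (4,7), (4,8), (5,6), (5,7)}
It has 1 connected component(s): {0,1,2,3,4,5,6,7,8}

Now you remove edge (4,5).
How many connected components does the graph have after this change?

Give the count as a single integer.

Initial component count: 1
Remove (4,5): not a bridge. Count unchanged: 1.
  After removal, components: {0,1,2,3,4,5,6,7,8}
New component count: 1

Answer: 1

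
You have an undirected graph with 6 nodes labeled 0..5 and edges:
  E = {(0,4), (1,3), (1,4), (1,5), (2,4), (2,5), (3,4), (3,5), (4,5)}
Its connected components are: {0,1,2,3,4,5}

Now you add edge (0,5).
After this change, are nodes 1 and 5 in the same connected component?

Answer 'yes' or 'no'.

Answer: yes

Derivation:
Initial components: {0,1,2,3,4,5}
Adding edge (0,5): both already in same component {0,1,2,3,4,5}. No change.
New components: {0,1,2,3,4,5}
Are 1 and 5 in the same component? yes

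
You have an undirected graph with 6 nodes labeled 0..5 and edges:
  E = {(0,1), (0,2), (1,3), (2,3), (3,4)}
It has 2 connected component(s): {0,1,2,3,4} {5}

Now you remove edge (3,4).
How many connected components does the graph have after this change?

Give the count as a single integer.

Initial component count: 2
Remove (3,4): it was a bridge. Count increases: 2 -> 3.
  After removal, components: {0,1,2,3} {4} {5}
New component count: 3

Answer: 3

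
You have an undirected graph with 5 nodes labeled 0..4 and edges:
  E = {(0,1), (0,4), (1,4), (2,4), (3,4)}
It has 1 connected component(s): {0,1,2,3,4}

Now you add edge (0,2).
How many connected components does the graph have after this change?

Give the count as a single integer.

Initial component count: 1
Add (0,2): endpoints already in same component. Count unchanged: 1.
New component count: 1

Answer: 1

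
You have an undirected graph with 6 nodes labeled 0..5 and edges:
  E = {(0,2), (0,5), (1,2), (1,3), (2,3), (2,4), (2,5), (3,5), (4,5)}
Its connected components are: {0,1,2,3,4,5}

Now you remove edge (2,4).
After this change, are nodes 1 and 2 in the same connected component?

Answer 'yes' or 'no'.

Answer: yes

Derivation:
Initial components: {0,1,2,3,4,5}
Removing edge (2,4): not a bridge — component count unchanged at 1.
New components: {0,1,2,3,4,5}
Are 1 and 2 in the same component? yes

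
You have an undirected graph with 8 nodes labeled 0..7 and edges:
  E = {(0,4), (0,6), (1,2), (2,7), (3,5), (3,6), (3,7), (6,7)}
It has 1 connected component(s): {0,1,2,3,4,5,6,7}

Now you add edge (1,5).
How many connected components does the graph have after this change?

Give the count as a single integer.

Answer: 1

Derivation:
Initial component count: 1
Add (1,5): endpoints already in same component. Count unchanged: 1.
New component count: 1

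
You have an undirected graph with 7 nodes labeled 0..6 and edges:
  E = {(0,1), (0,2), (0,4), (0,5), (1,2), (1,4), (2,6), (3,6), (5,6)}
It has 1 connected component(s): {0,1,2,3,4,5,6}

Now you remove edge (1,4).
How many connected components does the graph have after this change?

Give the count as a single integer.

Answer: 1

Derivation:
Initial component count: 1
Remove (1,4): not a bridge. Count unchanged: 1.
  After removal, components: {0,1,2,3,4,5,6}
New component count: 1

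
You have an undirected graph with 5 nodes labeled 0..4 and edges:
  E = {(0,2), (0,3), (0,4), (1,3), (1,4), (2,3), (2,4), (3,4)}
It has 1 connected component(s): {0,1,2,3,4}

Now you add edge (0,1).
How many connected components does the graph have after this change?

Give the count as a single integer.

Initial component count: 1
Add (0,1): endpoints already in same component. Count unchanged: 1.
New component count: 1

Answer: 1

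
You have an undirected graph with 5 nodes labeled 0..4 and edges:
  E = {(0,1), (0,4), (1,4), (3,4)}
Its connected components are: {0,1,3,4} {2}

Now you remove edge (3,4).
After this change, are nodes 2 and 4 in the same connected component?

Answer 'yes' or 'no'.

Answer: no

Derivation:
Initial components: {0,1,3,4} {2}
Removing edge (3,4): it was a bridge — component count 2 -> 3.
New components: {0,1,4} {2} {3}
Are 2 and 4 in the same component? no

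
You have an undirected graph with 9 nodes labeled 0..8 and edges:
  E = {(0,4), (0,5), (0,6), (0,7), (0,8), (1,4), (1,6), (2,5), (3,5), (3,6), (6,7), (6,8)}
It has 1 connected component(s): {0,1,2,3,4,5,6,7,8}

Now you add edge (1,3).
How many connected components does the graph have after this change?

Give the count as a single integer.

Answer: 1

Derivation:
Initial component count: 1
Add (1,3): endpoints already in same component. Count unchanged: 1.
New component count: 1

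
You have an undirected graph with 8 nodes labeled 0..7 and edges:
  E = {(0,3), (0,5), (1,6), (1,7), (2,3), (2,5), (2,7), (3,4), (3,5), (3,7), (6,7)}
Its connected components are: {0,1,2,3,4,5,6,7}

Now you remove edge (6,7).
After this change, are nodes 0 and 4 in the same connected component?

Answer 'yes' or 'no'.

Answer: yes

Derivation:
Initial components: {0,1,2,3,4,5,6,7}
Removing edge (6,7): not a bridge — component count unchanged at 1.
New components: {0,1,2,3,4,5,6,7}
Are 0 and 4 in the same component? yes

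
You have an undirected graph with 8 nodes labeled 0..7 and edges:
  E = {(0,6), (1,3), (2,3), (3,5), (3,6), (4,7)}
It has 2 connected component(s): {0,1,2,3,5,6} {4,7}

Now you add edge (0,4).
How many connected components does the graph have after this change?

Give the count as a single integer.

Initial component count: 2
Add (0,4): merges two components. Count decreases: 2 -> 1.
New component count: 1

Answer: 1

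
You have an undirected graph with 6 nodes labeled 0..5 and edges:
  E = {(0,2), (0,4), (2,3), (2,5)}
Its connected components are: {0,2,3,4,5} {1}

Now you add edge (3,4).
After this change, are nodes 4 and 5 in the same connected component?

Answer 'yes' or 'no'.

Answer: yes

Derivation:
Initial components: {0,2,3,4,5} {1}
Adding edge (3,4): both already in same component {0,2,3,4,5}. No change.
New components: {0,2,3,4,5} {1}
Are 4 and 5 in the same component? yes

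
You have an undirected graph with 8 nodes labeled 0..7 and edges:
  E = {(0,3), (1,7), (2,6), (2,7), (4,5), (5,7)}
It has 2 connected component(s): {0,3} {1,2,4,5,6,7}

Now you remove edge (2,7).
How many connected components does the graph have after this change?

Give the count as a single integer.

Initial component count: 2
Remove (2,7): it was a bridge. Count increases: 2 -> 3.
  After removal, components: {0,3} {1,4,5,7} {2,6}
New component count: 3

Answer: 3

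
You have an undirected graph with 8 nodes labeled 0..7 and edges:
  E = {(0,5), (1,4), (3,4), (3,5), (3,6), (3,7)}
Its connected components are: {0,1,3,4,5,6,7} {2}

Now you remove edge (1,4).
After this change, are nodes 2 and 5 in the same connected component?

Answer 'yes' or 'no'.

Answer: no

Derivation:
Initial components: {0,1,3,4,5,6,7} {2}
Removing edge (1,4): it was a bridge — component count 2 -> 3.
New components: {0,3,4,5,6,7} {1} {2}
Are 2 and 5 in the same component? no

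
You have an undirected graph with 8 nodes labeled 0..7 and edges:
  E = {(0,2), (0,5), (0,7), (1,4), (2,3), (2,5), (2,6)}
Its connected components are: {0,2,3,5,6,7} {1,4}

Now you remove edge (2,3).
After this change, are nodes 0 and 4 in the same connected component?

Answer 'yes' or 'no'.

Initial components: {0,2,3,5,6,7} {1,4}
Removing edge (2,3): it was a bridge — component count 2 -> 3.
New components: {0,2,5,6,7} {1,4} {3}
Are 0 and 4 in the same component? no

Answer: no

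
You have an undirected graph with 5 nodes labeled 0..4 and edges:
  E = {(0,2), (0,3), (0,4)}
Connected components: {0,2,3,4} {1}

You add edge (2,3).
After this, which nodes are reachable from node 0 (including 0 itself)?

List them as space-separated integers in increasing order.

Answer: 0 2 3 4

Derivation:
Before: nodes reachable from 0: {0,2,3,4}
Adding (2,3): both endpoints already in same component. Reachability from 0 unchanged.
After: nodes reachable from 0: {0,2,3,4}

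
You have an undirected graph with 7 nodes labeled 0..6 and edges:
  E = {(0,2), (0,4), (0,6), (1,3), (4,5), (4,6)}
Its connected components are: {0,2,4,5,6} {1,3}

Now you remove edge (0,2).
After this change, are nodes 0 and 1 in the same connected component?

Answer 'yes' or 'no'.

Answer: no

Derivation:
Initial components: {0,2,4,5,6} {1,3}
Removing edge (0,2): it was a bridge — component count 2 -> 3.
New components: {0,4,5,6} {1,3} {2}
Are 0 and 1 in the same component? no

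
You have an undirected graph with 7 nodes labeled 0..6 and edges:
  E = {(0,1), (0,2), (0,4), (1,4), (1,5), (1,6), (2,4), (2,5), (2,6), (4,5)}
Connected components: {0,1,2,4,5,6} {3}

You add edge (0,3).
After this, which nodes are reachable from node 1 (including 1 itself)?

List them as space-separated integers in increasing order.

Before: nodes reachable from 1: {0,1,2,4,5,6}
Adding (0,3): merges 1's component with another. Reachability grows.
After: nodes reachable from 1: {0,1,2,3,4,5,6}

Answer: 0 1 2 3 4 5 6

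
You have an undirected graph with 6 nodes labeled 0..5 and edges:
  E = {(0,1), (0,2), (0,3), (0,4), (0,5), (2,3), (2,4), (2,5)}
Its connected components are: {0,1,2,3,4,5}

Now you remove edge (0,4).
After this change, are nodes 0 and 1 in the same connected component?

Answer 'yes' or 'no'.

Answer: yes

Derivation:
Initial components: {0,1,2,3,4,5}
Removing edge (0,4): not a bridge — component count unchanged at 1.
New components: {0,1,2,3,4,5}
Are 0 and 1 in the same component? yes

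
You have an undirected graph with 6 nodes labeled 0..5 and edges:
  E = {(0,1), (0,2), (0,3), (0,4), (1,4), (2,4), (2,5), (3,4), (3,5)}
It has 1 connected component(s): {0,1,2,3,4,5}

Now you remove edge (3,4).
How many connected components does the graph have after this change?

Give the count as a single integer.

Answer: 1

Derivation:
Initial component count: 1
Remove (3,4): not a bridge. Count unchanged: 1.
  After removal, components: {0,1,2,3,4,5}
New component count: 1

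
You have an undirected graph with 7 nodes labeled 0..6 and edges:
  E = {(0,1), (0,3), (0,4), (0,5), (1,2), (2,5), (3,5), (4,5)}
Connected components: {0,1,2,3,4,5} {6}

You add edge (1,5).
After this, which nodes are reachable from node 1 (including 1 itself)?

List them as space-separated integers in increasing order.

Before: nodes reachable from 1: {0,1,2,3,4,5}
Adding (1,5): both endpoints already in same component. Reachability from 1 unchanged.
After: nodes reachable from 1: {0,1,2,3,4,5}

Answer: 0 1 2 3 4 5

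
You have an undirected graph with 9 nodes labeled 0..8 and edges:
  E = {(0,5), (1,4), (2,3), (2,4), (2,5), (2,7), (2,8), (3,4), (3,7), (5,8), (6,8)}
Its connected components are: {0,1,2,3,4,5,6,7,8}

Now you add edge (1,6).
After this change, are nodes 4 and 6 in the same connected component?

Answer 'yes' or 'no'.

Answer: yes

Derivation:
Initial components: {0,1,2,3,4,5,6,7,8}
Adding edge (1,6): both already in same component {0,1,2,3,4,5,6,7,8}. No change.
New components: {0,1,2,3,4,5,6,7,8}
Are 4 and 6 in the same component? yes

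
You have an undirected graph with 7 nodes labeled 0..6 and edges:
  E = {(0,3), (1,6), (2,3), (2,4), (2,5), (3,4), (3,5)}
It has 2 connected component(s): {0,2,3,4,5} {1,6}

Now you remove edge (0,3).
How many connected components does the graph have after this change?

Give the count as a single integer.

Answer: 3

Derivation:
Initial component count: 2
Remove (0,3): it was a bridge. Count increases: 2 -> 3.
  After removal, components: {0} {1,6} {2,3,4,5}
New component count: 3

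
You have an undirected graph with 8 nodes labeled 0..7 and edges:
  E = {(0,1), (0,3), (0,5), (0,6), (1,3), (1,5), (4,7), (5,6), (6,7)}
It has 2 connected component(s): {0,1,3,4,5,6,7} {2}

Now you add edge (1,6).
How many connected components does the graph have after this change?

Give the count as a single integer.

Initial component count: 2
Add (1,6): endpoints already in same component. Count unchanged: 2.
New component count: 2

Answer: 2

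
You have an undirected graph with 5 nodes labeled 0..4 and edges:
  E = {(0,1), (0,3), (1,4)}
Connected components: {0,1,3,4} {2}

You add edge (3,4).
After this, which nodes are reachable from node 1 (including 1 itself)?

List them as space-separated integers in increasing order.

Answer: 0 1 3 4

Derivation:
Before: nodes reachable from 1: {0,1,3,4}
Adding (3,4): both endpoints already in same component. Reachability from 1 unchanged.
After: nodes reachable from 1: {0,1,3,4}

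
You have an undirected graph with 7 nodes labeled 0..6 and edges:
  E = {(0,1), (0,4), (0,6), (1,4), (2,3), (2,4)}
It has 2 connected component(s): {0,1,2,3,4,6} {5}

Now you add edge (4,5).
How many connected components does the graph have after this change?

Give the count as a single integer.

Initial component count: 2
Add (4,5): merges two components. Count decreases: 2 -> 1.
New component count: 1

Answer: 1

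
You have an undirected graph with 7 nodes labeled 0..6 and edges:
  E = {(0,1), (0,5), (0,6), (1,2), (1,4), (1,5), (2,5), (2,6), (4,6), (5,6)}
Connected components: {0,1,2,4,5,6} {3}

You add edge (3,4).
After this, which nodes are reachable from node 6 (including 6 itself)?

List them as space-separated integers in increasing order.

Answer: 0 1 2 3 4 5 6

Derivation:
Before: nodes reachable from 6: {0,1,2,4,5,6}
Adding (3,4): merges 6's component with another. Reachability grows.
After: nodes reachable from 6: {0,1,2,3,4,5,6}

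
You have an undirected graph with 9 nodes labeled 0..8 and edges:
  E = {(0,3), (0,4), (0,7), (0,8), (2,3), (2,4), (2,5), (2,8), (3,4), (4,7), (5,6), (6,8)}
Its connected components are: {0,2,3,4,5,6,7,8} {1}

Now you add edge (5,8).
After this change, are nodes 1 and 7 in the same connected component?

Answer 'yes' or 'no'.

Initial components: {0,2,3,4,5,6,7,8} {1}
Adding edge (5,8): both already in same component {0,2,3,4,5,6,7,8}. No change.
New components: {0,2,3,4,5,6,7,8} {1}
Are 1 and 7 in the same component? no

Answer: no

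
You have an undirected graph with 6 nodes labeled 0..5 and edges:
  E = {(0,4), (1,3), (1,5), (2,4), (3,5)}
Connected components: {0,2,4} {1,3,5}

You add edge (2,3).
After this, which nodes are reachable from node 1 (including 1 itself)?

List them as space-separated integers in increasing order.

Answer: 0 1 2 3 4 5

Derivation:
Before: nodes reachable from 1: {1,3,5}
Adding (2,3): merges 1's component with another. Reachability grows.
After: nodes reachable from 1: {0,1,2,3,4,5}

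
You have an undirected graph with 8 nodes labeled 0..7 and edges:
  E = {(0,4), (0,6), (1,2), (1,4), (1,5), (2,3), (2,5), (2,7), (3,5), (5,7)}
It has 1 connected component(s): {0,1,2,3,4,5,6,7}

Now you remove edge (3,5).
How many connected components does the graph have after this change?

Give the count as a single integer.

Answer: 1

Derivation:
Initial component count: 1
Remove (3,5): not a bridge. Count unchanged: 1.
  After removal, components: {0,1,2,3,4,5,6,7}
New component count: 1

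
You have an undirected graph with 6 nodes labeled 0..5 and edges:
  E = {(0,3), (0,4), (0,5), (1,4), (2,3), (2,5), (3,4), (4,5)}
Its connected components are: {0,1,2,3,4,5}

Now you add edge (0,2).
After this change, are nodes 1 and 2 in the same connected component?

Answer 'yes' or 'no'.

Initial components: {0,1,2,3,4,5}
Adding edge (0,2): both already in same component {0,1,2,3,4,5}. No change.
New components: {0,1,2,3,4,5}
Are 1 and 2 in the same component? yes

Answer: yes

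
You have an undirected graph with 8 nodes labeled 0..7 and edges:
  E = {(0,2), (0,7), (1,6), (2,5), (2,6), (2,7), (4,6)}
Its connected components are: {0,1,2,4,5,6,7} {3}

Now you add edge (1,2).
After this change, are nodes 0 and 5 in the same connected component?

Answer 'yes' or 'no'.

Initial components: {0,1,2,4,5,6,7} {3}
Adding edge (1,2): both already in same component {0,1,2,4,5,6,7}. No change.
New components: {0,1,2,4,5,6,7} {3}
Are 0 and 5 in the same component? yes

Answer: yes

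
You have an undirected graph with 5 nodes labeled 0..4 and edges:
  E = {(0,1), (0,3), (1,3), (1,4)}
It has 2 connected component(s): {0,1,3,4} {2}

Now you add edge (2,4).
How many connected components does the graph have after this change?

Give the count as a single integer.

Answer: 1

Derivation:
Initial component count: 2
Add (2,4): merges two components. Count decreases: 2 -> 1.
New component count: 1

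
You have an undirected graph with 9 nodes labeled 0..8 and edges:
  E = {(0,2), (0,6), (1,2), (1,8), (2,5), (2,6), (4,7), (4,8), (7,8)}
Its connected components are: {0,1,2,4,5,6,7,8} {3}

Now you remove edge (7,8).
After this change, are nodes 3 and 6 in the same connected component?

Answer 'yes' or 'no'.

Answer: no

Derivation:
Initial components: {0,1,2,4,5,6,7,8} {3}
Removing edge (7,8): not a bridge — component count unchanged at 2.
New components: {0,1,2,4,5,6,7,8} {3}
Are 3 and 6 in the same component? no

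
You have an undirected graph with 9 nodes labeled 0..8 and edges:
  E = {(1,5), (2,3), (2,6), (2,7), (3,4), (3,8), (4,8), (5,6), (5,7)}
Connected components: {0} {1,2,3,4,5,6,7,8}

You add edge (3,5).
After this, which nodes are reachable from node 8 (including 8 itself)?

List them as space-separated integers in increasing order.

Answer: 1 2 3 4 5 6 7 8

Derivation:
Before: nodes reachable from 8: {1,2,3,4,5,6,7,8}
Adding (3,5): both endpoints already in same component. Reachability from 8 unchanged.
After: nodes reachable from 8: {1,2,3,4,5,6,7,8}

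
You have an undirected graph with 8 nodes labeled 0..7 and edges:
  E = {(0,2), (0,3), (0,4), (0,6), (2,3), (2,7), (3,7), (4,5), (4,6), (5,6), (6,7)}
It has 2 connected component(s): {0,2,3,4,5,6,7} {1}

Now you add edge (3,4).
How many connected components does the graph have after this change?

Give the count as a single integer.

Answer: 2

Derivation:
Initial component count: 2
Add (3,4): endpoints already in same component. Count unchanged: 2.
New component count: 2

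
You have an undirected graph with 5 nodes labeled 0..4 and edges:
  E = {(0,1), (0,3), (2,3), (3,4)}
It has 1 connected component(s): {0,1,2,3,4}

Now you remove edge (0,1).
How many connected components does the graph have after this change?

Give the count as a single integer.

Initial component count: 1
Remove (0,1): it was a bridge. Count increases: 1 -> 2.
  After removal, components: {0,2,3,4} {1}
New component count: 2

Answer: 2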